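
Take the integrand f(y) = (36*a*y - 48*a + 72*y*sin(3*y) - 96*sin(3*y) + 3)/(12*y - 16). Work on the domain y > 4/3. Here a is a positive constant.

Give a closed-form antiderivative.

An antiderivative is F(y) = 3*a*y + log(3*y/2 - 2)/4 - 2*cos(3*y).

For F(y) to be correct the identity F'(y) - f(y) = 0 must hold.
Check: d/dy[3*a*y + log(3*y/2 - 2)/4 - 2*cos(3*y)] = (36*a*y - 48*a + 72*y*sin(3*y) - 96*sin(3*y) + 3)/(12*y - 16) = f(y).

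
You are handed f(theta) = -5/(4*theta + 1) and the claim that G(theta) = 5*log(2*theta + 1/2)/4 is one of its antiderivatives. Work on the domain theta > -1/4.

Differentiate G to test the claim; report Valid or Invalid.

Invalid: d/dtheta[G] - f = 10/(4*theta + 1), which is not 0.

d/dtheta[G] = 5/(4*theta + 1)
d/dtheta[G] - f(theta) = 10/(4*theta + 1) != 0.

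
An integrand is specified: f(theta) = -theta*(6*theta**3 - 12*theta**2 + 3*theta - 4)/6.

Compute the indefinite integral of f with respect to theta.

F(theta) = theta**2*(-6*theta**3 + 15*theta**2 - 5*theta + 10)/30 + C

A candidate is checked by its d/dtheta: the result must match f(theta).
Check: d/dtheta[theta**2*(-6*theta**3 + 15*theta**2 - 5*theta + 10)/30] = -theta**4 + 2*theta**3 - theta**2/2 + 2*theta/3, which equals f(theta).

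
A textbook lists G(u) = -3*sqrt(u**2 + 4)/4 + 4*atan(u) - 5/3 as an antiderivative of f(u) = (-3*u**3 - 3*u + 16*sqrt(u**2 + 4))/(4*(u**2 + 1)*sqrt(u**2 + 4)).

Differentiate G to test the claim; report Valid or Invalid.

Valid. The derivative of G reproduces f.

d/du[G] = (-3*u**3 - 3*u + 16*sqrt(u**2 + 4))/(4*u**2*sqrt(u**2 + 4) + 4*sqrt(u**2 + 4))
This equals f(u) exactly, so the claim holds.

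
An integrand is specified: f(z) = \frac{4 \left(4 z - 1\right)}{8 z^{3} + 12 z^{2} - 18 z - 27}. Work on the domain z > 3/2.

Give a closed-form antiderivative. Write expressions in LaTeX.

The denominator factors as \left(2 z - 3\right) \left(2 z + 3\right)^{2}; partial fractions split f into directly integrable pieces: - \frac{5}{9 \left(2 z + 3\right)} + \frac{14}{3 \left(2 z + 3\right)^{2}} + \frac{5}{9 \left(2 z - 3\right)}.
Check: d/dz[\frac{10 z \log{\left(z - \frac{3}{2} \right)} - 10 z \log{\left(z + \frac{3}{2} \right)} + 15 \log{\left(z - \frac{3}{2} \right)} - 15 \log{\left(z + \frac{3}{2} \right)} - 42}{36 z + 54}] = \frac{16 z - 4}{8 z^{3} + 12 z^{2} - 18 z - 27}, which equals f(z).

An antiderivative is F(z) = \frac{10 z \log{\left(z - \frac{3}{2} \right)} - 10 z \log{\left(z + \frac{3}{2} \right)} + 15 \log{\left(z - \frac{3}{2} \right)} - 15 \log{\left(z + \frac{3}{2} \right)} - 42}{36 z + 54}.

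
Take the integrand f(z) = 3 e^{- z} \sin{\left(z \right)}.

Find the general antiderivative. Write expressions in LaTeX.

F(z) = - \frac{3 \left(\sin{\left(z \right)} + \cos{\left(z \right)}\right) e^{- z}}{2} + C

Whatever form F(z) takes, F'(z) = f(z) is non-negotiable.
Check: d/dz[- \frac{3 \left(\sin{\left(z \right)} + \cos{\left(z \right)}\right) e^{- z}}{2}] = 3 e^{- z} \sin{\left(z \right)} = f(z).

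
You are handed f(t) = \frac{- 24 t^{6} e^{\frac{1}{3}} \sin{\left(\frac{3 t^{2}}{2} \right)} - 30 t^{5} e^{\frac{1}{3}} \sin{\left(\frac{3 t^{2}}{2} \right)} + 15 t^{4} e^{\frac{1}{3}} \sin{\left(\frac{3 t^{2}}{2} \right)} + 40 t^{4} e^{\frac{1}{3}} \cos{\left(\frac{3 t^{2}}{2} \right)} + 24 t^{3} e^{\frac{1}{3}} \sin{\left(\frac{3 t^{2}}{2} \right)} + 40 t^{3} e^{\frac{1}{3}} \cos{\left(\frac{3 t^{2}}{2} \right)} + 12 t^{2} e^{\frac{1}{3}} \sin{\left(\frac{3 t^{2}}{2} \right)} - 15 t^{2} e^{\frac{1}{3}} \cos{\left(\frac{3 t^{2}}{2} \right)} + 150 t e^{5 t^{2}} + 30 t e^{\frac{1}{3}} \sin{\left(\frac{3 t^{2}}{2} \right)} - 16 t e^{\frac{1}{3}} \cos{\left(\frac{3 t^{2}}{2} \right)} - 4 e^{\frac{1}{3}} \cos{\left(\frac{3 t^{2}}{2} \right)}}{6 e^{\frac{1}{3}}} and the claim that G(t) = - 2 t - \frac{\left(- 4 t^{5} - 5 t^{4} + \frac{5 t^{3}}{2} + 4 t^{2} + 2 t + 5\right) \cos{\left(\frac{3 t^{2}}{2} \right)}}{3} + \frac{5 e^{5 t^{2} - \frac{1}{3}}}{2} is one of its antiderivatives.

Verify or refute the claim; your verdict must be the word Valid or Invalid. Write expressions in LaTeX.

Invalid: d/dt[G] - f = -2, which is not 0.

d/dt[G] = - 4 t^{6} \sin{\left(\frac{3 t^{2}}{2} \right)} - 5 t^{5} \sin{\left(\frac{3 t^{2}}{2} \right)} + \frac{5 t^{4} \sin{\left(\frac{3 t^{2}}{2} \right)}}{2} + \frac{20 t^{4} \cos{\left(\frac{3 t^{2}}{2} \right)}}{3} + 4 t^{3} \sin{\left(\frac{3 t^{2}}{2} \right)} + \frac{20 t^{3} \cos{\left(\frac{3 t^{2}}{2} \right)}}{3} + 2 t^{2} \sin{\left(\frac{3 t^{2}}{2} \right)} - \frac{5 t^{2} \cos{\left(\frac{3 t^{2}}{2} \right)}}{2} + \frac{25 t e^{5 t^{2}}}{e^{\frac{1}{3}}} + 5 t \sin{\left(\frac{3 t^{2}}{2} \right)} - \frac{8 t \cos{\left(\frac{3 t^{2}}{2} \right)}}{3} - \frac{2 \cos{\left(\frac{3 t^{2}}{2} \right)}}{3} - 2
d/dt[G] - f(t) = -2 != 0.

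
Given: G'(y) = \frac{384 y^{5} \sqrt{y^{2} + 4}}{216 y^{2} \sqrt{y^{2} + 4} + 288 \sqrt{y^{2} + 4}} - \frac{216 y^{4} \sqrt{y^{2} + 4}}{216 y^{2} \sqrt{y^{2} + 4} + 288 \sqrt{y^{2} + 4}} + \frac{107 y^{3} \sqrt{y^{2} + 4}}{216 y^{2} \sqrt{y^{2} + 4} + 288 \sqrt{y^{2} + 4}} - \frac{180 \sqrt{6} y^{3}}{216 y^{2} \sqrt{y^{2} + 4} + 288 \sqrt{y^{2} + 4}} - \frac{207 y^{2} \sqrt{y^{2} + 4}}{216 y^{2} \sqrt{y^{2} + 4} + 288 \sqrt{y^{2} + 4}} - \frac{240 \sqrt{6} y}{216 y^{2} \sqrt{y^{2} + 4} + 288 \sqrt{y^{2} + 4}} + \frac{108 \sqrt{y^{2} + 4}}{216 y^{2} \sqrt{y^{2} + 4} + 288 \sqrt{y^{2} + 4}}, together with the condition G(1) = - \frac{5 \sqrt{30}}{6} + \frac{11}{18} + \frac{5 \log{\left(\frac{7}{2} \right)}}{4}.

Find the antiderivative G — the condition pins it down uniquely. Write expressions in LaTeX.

G(y) = \frac{4 y^{4}}{9} - \frac{y^{3}}{3} - \frac{15 y^{2}}{16} + \frac{3 y}{8} - \frac{5 \sqrt{\frac{3 y^{2}}{2} + 6}}{3} + \frac{5 \log{\left(\frac{3 y^{2}}{2} + 2 \right)}}{4} + \frac{17}{16}

The integrand splits into summands that can be handled one at a time.
A general antiderivative is - \frac{5 \sqrt{\frac{3 y^{2}}{2} + 6}}{3} + \frac{\left(- \frac{4 y^{2}}{3} + \frac{y}{2} + \frac{3}{2}\right)^{2}}{4} + \frac{5 \log{\left(\frac{3 y^{2}}{2} + 2 \right)}}{4} + C.
The condition gives C = - \frac{5 \sqrt{30}}{6} + \frac{11}{18} + \frac{5 \log{\left(\frac{7}{2} \right)}}{4} - (- \frac{5 \sqrt{30}}{6} + \frac{1}{9} + \frac{5 \log{\left(\frac{7}{2} \right)}}{4}) = \frac{1}{2}.
So G(y) = \frac{4 y^{4}}{9} - \frac{y^{3}}{3} - \frac{15 y^{2}}{16} + \frac{3 y}{8} - \frac{5 \sqrt{\frac{3 y^{2}}{2} + 6}}{3} + \frac{5 \log{\left(\frac{3 y^{2}}{2} + 2 \right)}}{4} + \frac{17}{16}.
Check: d/dy[\frac{4 y^{4}}{9} - \frac{y^{3}}{3} - \frac{15 y^{2}}{16} + \frac{3 y}{8} - \frac{5 \sqrt{\frac{3 y^{2}}{2} + 6}}{3} + \frac{5 \log{\left(\frac{3 y^{2}}{2} + 2 \right)}}{4} + \frac{17}{16}] = \frac{384 y^{5} \sqrt{y^{2} + 4} - 216 y^{4} \sqrt{y^{2} + 4} + 107 y^{3} \sqrt{y^{2} + 4} - 180 \sqrt{6} y^{3} - 207 y^{2} \sqrt{y^{2} + 4} - 240 \sqrt{6} y + 108 \sqrt{y^{2} + 4}}{216 y^{2} \sqrt{y^{2} + 4} + 288 \sqrt{y^{2} + 4}}, which equals G'(y).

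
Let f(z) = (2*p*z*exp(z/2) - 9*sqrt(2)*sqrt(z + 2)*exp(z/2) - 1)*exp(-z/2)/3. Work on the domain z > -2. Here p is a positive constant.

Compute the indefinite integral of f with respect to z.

F(z) = p*z**2/3 - (2*z + 4)**(3/2) + 2*exp(-z/2)/3 + C

A candidate is checked by its d/dz: the result must match f(z).
Check: d/dz[p*z**2/3 - (2*z + 4)**(3/2) + 2*exp(-z/2)/3] = (2*p*z*exp(z/2) - 9*sqrt(2)*sqrt(z + 2)*exp(z/2) - 1)*exp(-z/2)/3 = f(z).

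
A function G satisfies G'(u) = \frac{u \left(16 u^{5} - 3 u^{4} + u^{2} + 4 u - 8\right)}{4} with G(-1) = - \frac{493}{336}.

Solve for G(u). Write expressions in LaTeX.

G(u) = \frac{4 u^{7}}{7} - \frac{u^{6}}{8} + \frac{u^{4}}{16} + \frac{u^{3}}{3} - u^{2} + \frac{1}{2}

Since d/du undoes antidifferentiation here, G(u) must give back the stated G'(u).
A general antiderivative is \frac{4 u^{7}}{7} - \frac{u^{6}}{8} + \frac{u^{4}}{16} + \frac{u^{3}}{3} - u^{2} + C.
The condition gives C = - \frac{493}{336} - (- \frac{661}{336}) = \frac{1}{2}.
So G(u) = \frac{4 u^{7}}{7} - \frac{u^{6}}{8} + \frac{u^{4}}{16} + \frac{u^{3}}{3} - u^{2} + \frac{1}{2}.
Check: d/du[\frac{4 u^{7}}{7} - \frac{u^{6}}{8} + \frac{u^{4}}{16} + \frac{u^{3}}{3} - u^{2} + \frac{1}{2}] = 4 u^{6} - \frac{3 u^{5}}{4} + \frac{u^{3}}{4} + u^{2} - 2 u, which equals G'(u).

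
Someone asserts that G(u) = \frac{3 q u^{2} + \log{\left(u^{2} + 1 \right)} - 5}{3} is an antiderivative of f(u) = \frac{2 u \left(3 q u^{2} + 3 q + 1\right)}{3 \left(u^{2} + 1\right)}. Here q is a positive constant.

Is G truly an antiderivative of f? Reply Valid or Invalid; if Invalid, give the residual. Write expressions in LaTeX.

Valid - differentiating G returns exactly f.

d/du[G] = \frac{6 q u^{3} + 6 q u + 2 u}{3 u^{2} + 3}
This equals f(u) exactly, so the claim holds.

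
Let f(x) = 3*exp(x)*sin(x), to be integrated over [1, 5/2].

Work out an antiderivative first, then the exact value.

Antiderivative: F(x) = 3*exp(x)*sin(x)/2 - 3*exp(x)*cos(x)/2; value = -3*exp(1)*sin(1)/2 + 3*exp(1)*cos(1)/2 + 3*exp(5/2)*sin(5/2)/2 - 3*exp(5/2)*cos(5/2)/2

Check any antiderivative F(x) by computing F'(x) and comparing it with f(x).
F(x) = 3*exp(x)*sin(x)/2 - 3*exp(x)*cos(x)/2 is an antiderivative of f.
Check: d/dx[3*exp(x)*sin(x)/2 - 3*exp(x)*cos(x)/2] = 3*exp(x)*sin(x) = f(x).
F(5/2) = 3*exp(5/2)*sin(5/2)/2 - 3*exp(5/2)*cos(5/2)/2; F(1) = -3*exp(1)*cos(1)/2 + 3*exp(1)*sin(1)/2.
Integral = F(5/2) - F(1) = -3*exp(1)*sin(1)/2 + 3*exp(1)*cos(1)/2 + 3*exp(5/2)*sin(5/2)/2 - 3*exp(5/2)*cos(5/2)/2.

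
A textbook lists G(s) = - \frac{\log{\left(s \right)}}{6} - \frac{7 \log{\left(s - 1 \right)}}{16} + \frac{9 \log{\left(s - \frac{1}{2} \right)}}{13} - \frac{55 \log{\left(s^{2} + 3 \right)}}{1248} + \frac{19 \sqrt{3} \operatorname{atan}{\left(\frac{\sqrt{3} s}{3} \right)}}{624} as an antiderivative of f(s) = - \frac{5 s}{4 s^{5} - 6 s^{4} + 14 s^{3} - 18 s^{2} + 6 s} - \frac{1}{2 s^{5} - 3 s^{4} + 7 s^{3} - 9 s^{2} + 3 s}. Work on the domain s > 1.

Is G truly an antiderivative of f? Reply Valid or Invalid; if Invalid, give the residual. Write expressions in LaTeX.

Invalid: d/ds[G] - f = \frac{5 s + 2}{8 s^{5} - 12 s^{4} + 28 s^{3} - 36 s^{2} + 12 s}, which is not 0.

d/ds[G] = \frac{- 5 s - 2}{8 s^{5} - 12 s^{4} + 28 s^{3} - 36 s^{2} + 12 s}
d/ds[G] - f(s) = \frac{5 s + 2}{8 s^{5} - 12 s^{4} + 28 s^{3} - 36 s^{2} + 12 s} != 0.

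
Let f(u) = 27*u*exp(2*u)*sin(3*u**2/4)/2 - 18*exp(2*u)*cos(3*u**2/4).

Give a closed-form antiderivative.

f has the shape v'r + vr' for v = -9*cos(3*u**2/4) and r = exp(2*u) — it is the derivative of the product v*r.
Check: d/du[-9*exp(2*u)*cos(3*u**2/4)] = 27*u*exp(2*u)*sin(3*u**2/4)/2 - 18*exp(2*u)*cos(3*u**2/4) = f(u).

An antiderivative is F(u) = -9*exp(2*u)*cos(3*u**2/4).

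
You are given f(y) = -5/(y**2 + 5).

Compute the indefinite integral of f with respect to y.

F(y) = -sqrt(5)*atan(sqrt(5)*y/5) + C

Check any antiderivative F(y) by computing F'(y) and comparing it with f(y).
Check: d/dy[-sqrt(5)*atan(sqrt(5)*y/5)] = -5/(y**2 + 5) = f(y).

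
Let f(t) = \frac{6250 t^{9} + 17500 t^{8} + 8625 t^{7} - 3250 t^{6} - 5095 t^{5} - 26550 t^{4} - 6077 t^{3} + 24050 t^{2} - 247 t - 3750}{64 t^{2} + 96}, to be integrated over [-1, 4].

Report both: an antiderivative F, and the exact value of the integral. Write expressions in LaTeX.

Antiderivative: F(t) = \frac{3125 t^{8}}{256} + \frac{625 t^{7}}{16} - \frac{125 t^{6}}{64} - \frac{1475 t^{5}}{16} - \frac{1985 t^{4}}{128} + \frac{1475 t^{3}}{16} - \frac{61 t^{2}}{64} - \frac{625 t}{16} - \frac{\log{\left(2 t^{2} + 3 \right)}}{2}; value = - \frac{\log{\left(35 \right)}}{2} + \frac{\log{\left(5 \right)}}{2} + \frac{342877365}{256}

Since d/dt undoes antidifferentiation here, F'(t) = f(t) is required of F(t).
F(t) = \frac{3125 t^{8}}{256} + \frac{625 t^{7}}{16} - \frac{125 t^{6}}{64} - \frac{1475 t^{5}}{16} - \frac{1985 t^{4}}{128} + \frac{1475 t^{3}}{16} - \frac{61 t^{2}}{64} - \frac{625 t}{16} - \frac{\log{\left(2 t^{2} + 3 \right)}}{2} is an antiderivative of f.
Check: d/dt[\frac{3125 t^{8}}{256} + \frac{625 t^{7}}{16} - \frac{125 t^{6}}{64} - \frac{1475 t^{5}}{16} - \frac{1985 t^{4}}{128} + \frac{1475 t^{3}}{16} - \frac{61 t^{2}}{64} - \frac{625 t}{16} - \frac{\log{\left(2 t^{2} + 3 \right)}}{2}] = \frac{6250 t^{9} + 17500 t^{8} + 8625 t^{7} - 3250 t^{6} - 5095 t^{5} - 26550 t^{4} - 6077 t^{3} + 24050 t^{2} - 247 t - 3750}{64 t^{2} + 96} = f(t).
F(4) = \frac{2678717}{2} - \frac{\log{\left(35 \right)}}{2}; F(-1) = - \frac{1589}{256} - \frac{\log{\left(5 \right)}}{2}.
Integral = F(4) - F(-1) = - \frac{\log{\left(35 \right)}}{2} + \frac{\log{\left(5 \right)}}{2} + \frac{342877365}{256}.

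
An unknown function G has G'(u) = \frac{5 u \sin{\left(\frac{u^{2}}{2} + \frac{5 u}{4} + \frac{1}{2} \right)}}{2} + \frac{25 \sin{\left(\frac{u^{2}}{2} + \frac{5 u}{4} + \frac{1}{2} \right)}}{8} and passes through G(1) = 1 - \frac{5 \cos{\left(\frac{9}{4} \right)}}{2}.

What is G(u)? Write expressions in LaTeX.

The substitution w = \frac{u^{2}}{2} + \frac{5 u}{4} + \frac{1}{2} works: G'(u) is exactly (dG/dw)*(dw/du) for that inner function.
A general antiderivative is - \frac{5 \cos{\left(\frac{u^{2}}{2} + \frac{5 u}{4} + \frac{1}{2} \right)}}{2} + C.
The condition gives C = 1 - \frac{5 \cos{\left(\frac{9}{4} \right)}}{2} - (- \frac{5 \cos{\left(\frac{9}{4} \right)}}{2}) = 1.
So G(u) = 1 - \frac{5 \cos{\left(\frac{u^{2}}{2} + \frac{5 u}{4} + \frac{1}{2} \right)}}{2}.
Check: d/du[1 - \frac{5 \cos{\left(\frac{u^{2}}{2} + \frac{5 u}{4} + \frac{1}{2} \right)}}{2}] = \frac{5 u \sin{\left(\frac{u^{2}}{2} + \frac{5 u}{4} + \frac{1}{2} \right)}}{2} + \frac{25 \sin{\left(\frac{u^{2}}{2} + \frac{5 u}{4} + \frac{1}{2} \right)}}{8} = G'(u).

G(u) = 1 - \frac{5 \cos{\left(\frac{u^{2}}{2} + \frac{5 u}{4} + \frac{1}{2} \right)}}{2}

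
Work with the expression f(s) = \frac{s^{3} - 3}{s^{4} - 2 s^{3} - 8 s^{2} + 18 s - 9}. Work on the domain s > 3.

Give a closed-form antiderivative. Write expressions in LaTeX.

The denominator factors as \left(s - 3\right) \left(s - 1\right)^{2} \left(s + 3\right); partial fractions split f into directly integrable pieces: \frac{5}{16 \left(s + 3\right)} - \frac{5}{16 \left(s - 1\right)} + \frac{1}{4 \left(s - 1\right)^{2}} + \frac{1}{s - 3}.
Check: d/ds[\log{\left(s - 3 \right)} - \frac{5 \log{\left(s - 1 \right)}}{16} + \frac{5 \log{\left(s + 3 \right)}}{16} - \frac{1}{4 s - 4}] = \frac{s^{3} - 3}{s^{4} - 2 s^{3} - 8 s^{2} + 18 s - 9} = f(s).

An antiderivative is F(s) = \log{\left(s - 3 \right)} - \frac{5 \log{\left(s - 1 \right)}}{16} + \frac{5 \log{\left(s + 3 \right)}}{16} - \frac{1}{4 s - 4}.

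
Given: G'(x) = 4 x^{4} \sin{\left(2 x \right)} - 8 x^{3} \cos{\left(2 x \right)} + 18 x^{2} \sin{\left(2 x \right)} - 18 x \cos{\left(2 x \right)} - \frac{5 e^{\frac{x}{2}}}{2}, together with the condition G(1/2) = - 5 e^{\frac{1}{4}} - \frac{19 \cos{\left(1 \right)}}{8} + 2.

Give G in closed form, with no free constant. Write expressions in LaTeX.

Integrate term by term and add the pieces.
A general antiderivative is - 3 \left(\frac{2 x^{4}}{3} + 3 x^{2}\right) \cos{\left(2 x \right)} - 5 e^{\frac{x}{2}} + C.
The condition gives C = - 5 e^{\frac{1}{4}} - \frac{19 \cos{\left(1 \right)}}{8} + 2 - (- 5 e^{\frac{1}{4}} - \frac{19 \cos{\left(1 \right)}}{8}) = 2.
So G(x) = - 2 x^{4} \cos{\left(2 x \right)} - 9 x^{2} \cos{\left(2 x \right)} - 5 e^{\frac{x}{2}} + 2.
Check: d/dx[- 2 x^{4} \cos{\left(2 x \right)} - 9 x^{2} \cos{\left(2 x \right)} - 5 e^{\frac{x}{2}} + 2] = 4 x^{4} \sin{\left(2 x \right)} - 8 x^{3} \cos{\left(2 x \right)} + 18 x^{2} \sin{\left(2 x \right)} - 18 x \cos{\left(2 x \right)} - \frac{5 e^{\frac{x}{2}}}{2} = G'(x).

G(x) = - 2 x^{4} \cos{\left(2 x \right)} - 9 x^{2} \cos{\left(2 x \right)} - 5 e^{\frac{x}{2}} + 2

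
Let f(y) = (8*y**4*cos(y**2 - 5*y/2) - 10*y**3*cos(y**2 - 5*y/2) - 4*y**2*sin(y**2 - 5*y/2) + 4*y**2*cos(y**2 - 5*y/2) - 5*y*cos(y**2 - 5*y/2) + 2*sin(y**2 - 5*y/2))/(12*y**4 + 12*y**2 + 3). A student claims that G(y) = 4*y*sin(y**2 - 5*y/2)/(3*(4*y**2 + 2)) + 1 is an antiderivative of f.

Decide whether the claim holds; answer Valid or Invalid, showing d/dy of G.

d/dy[G] = (8*y**4*cos(y**2 - 5*y/2) - 10*y**3*cos(y**2 - 5*y/2) - 4*y**2*sin(y**2 - 5*y/2) + 4*y**2*cos(y**2 - 5*y/2) - 5*y*cos(y**2 - 5*y/2) + 2*sin(y**2 - 5*y/2))/(12*y**4 + 12*y**2 + 3)
This equals f(y) exactly, so the claim holds.

Valid - differentiating G returns exactly f.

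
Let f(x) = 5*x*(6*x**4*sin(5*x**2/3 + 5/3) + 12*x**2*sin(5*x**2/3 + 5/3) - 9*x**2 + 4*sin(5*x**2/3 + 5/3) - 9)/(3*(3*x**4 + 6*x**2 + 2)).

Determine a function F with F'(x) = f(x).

For F(x) to be correct the identity F'(x) - f(x) = 0 must hold.
Check: d/dx[-5*log(x**4/2 + x**2 + 1/3)/4 - cos(5*x**2/3 + 5/3)] = (30*x**5*sin(5*x**2/3 + 5/3) + 60*x**3*sin(5*x**2/3 + 5/3) - 45*x**3 + 20*x*sin(5*x**2/3 + 5/3) - 45*x)/(9*x**4 + 18*x**2 + 6), which equals f(x).

An antiderivative is F(x) = -5*log(x**4/2 + x**2 + 1/3)/4 - cos(5*x**2/3 + 5/3).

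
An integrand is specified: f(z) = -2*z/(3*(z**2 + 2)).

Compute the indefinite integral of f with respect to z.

f matches the chain-rule pattern g'(h)*h' with inner function h(z) = z**2 + 2; substituting u = h(z) collapses the integral.
Check: d/dz[-log(z**2 + 2)/3] = -2*z/(3*z**2 + 6), which equals f(z).

F(z) = -log(z**2 + 2)/3 + C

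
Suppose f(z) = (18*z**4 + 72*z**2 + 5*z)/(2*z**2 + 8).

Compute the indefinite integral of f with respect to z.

An antiderivative F(z) passes only if d/dz[F] lands on f(z) exactly.
Check: d/dz[3*z**3 + 5*log(z**2 + 4)/4] = (18*z**4 + 72*z**2 + 5*z)/(2*z**2 + 8) = f(z).

F(z) = 3*z**3 + 5*log(z**2 + 4)/4 + C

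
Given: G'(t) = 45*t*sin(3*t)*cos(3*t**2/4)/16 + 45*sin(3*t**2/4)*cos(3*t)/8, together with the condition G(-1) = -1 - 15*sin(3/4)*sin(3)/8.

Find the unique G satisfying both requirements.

Recognize the product-rule pattern: G'(t) = u'v + uv' with u = 15*sin(3*t)/8, v = sin(3*t**2/4), so integration by parts undoes it.
A general antiderivative is 15*sin(3*t)*sin(3*t**2/4)/8 + C.
The condition gives C = -1 - 15*sin(3/4)*sin(3)/8 - (-15*sin(3/4)*sin(3)/8) = -1.
So G(t) = 15*sin(3*t)*sin(3*t**2/4)/8 - 1.
Check: d/dt[15*sin(3*t)*sin(3*t**2/4)/8 - 1] = 45*t*sin(3*t)*cos(3*t**2/4)/16 + 45*sin(3*t**2/4)*cos(3*t)/8 = G'(t).

G(t) = 15*sin(3*t)*sin(3*t**2/4)/8 - 1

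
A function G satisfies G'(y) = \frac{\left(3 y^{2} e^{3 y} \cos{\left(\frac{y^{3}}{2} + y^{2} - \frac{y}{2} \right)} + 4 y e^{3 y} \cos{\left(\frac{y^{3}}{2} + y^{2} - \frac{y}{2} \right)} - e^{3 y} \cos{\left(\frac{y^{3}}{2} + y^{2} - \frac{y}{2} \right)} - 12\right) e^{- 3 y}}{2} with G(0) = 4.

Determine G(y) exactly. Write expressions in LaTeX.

Recover the given G'(y) by differentiating a candidate G(y); any mismatch rules it out.
A general antiderivative is \sin{\left(\frac{y^{3}}{2} + y^{2} - \frac{y}{2} \right)} + 2 e^{- 3 y} + C.
The condition gives C = 4 - (2) = 2.
So G(y) = \sin{\left(\frac{y^{3}}{2} + y^{2} - \frac{y}{2} \right)} + 2 + 2 e^{- 3 y}.
Check: d/dy[\sin{\left(\frac{y^{3}}{2} + y^{2} - \frac{y}{2} \right)} + 2 + 2 e^{- 3 y}] = \frac{\left(3 y^{2} e^{3 y} \cos{\left(\frac{y^{3}}{2} + y^{2} - \frac{y}{2} \right)} + 4 y e^{3 y} \cos{\left(\frac{y^{3}}{2} + y^{2} - \frac{y}{2} \right)} - e^{3 y} \cos{\left(\frac{y^{3}}{2} + y^{2} - \frac{y}{2} \right)} - 12\right) e^{- 3 y}}{2} = G'(y).

G(y) = \sin{\left(\frac{y^{3}}{2} + y^{2} - \frac{y}{2} \right)} + 2 + 2 e^{- 3 y}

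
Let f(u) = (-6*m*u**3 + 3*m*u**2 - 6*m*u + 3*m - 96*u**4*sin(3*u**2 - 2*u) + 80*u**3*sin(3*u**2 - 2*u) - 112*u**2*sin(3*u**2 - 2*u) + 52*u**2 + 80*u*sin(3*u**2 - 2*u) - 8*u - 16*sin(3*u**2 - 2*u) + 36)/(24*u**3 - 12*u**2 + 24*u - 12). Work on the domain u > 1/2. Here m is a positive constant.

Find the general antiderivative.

A candidate is checked by its d/du: the result must match f(u).
Check: d/du[-(3*m*u - 18*log(4*u - 2) - 4*log(3*u**2/2 + 3/2) - 8*cos(3*u**2 - 2*u))/12] = (-6*m*u**3 + 3*m*u**2 - 6*m*u + 3*m - 96*u**4*sin(3*u**2 - 2*u) + 80*u**3*sin(3*u**2 - 2*u) - 112*u**2*sin(3*u**2 - 2*u) + 52*u**2 + 80*u*sin(3*u**2 - 2*u) - 8*u - 16*sin(3*u**2 - 2*u) + 36)/(24*u**3 - 12*u**2 + 24*u - 12) = f(u).

F(u) = -(3*m*u - 18*log(4*u - 2) - 4*log(3*u**2/2 + 3/2) - 8*cos(3*u**2 - 2*u))/12 + C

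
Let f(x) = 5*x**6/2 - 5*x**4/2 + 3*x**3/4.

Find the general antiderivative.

Integrate term by term and add the pieces.
Check: d/dx[x**4*(40*x**3 - 56*x + 21)/112] = 5*x**6/2 - 5*x**4/2 + 3*x**3/4 = f(x).

F(x) = x**4*(40*x**3 - 56*x + 21)/112 + C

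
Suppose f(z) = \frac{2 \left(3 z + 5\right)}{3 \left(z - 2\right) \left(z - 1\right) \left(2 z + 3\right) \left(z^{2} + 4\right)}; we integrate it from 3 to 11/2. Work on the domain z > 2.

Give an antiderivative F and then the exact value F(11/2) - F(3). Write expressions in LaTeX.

Antiderivative: F(z) = \frac{11 \log{\left(z - 2 \right)}}{84} - \frac{16 \log{\left(z - 1 \right)}}{75} + \frac{8 \log{\left(z + \frac{3}{2} \right)}}{2625} + \frac{119 \log{\left(z^{2} + 4 \right)}}{3000} - \frac{11 \operatorname{atan}{\left(\frac{z}{2} \right)}}{500}; value = - \frac{568 \log{\left(\frac{9}{2} \right)}}{2625} - \frac{119 \log{\left(13 \right)}}{3000} - \frac{11 \operatorname{atan}{\left(\frac{11}{4} \right)}}{500} + \frac{8 \log{\left(7 \right)}}{2625} + \frac{11 \operatorname{atan}{\left(\frac{3}{2} \right)}}{500} + \frac{119 \log{\left(\frac{137}{4} \right)}}{3000} + \frac{16 \log{\left(2 \right)}}{75} + \frac{11 \log{\left(\frac{7}{2} \right)}}{84}

The denominator factors as 3 \left(z - 2\right) \left(z - 1\right) \left(2 z + 3\right) \left(z^{2} + 4\right); partial fractions split f into directly integrable pieces: \frac{119 z - 66}{1500 \left(z^{2} + 4\right)} + \frac{16}{2625 \left(2 z + 3\right)} - \frac{16}{75 \left(z - 1\right)} + \frac{11}{84 \left(z - 2\right)}.
F(z) = \frac{11 \log{\left(z - 2 \right)}}{84} - \frac{16 \log{\left(z - 1 \right)}}{75} + \frac{8 \log{\left(z + \frac{3}{2} \right)}}{2625} + \frac{119 \log{\left(z^{2} + 4 \right)}}{3000} - \frac{11 \operatorname{atan}{\left(\frac{z}{2} \right)}}{500} is an antiderivative of f.
Check: d/dz[\frac{11 \log{\left(z - 2 \right)}}{84} - \frac{16 \log{\left(z - 1 \right)}}{75} + \frac{8 \log{\left(z + \frac{3}{2} \right)}}{2625} + \frac{119 \log{\left(z^{2} + 4 \right)}}{3000} - \frac{11 \operatorname{atan}{\left(\frac{z}{2} \right)}}{500}] = \frac{6 z + 10}{6 z^{5} - 9 z^{4} + 9 z^{3} - 18 z^{2} - 60 z + 72}, which equals f(z).
F(11/2) = - \frac{16 \log{\left(\frac{9}{2} \right)}}{75} - \frac{11 \operatorname{atan}{\left(\frac{11}{4} \right)}}{500} + \frac{8 \log{\left(7 \right)}}{2625} + \frac{119 \log{\left(\frac{137}{4} \right)}}{3000} + \frac{11 \log{\left(\frac{7}{2} \right)}}{84}; F(3) = - \frac{16 \log{\left(2 \right)}}{75} - \frac{11 \operatorname{atan}{\left(\frac{3}{2} \right)}}{500} + \frac{8 \log{\left(\frac{9}{2} \right)}}{2625} + \frac{119 \log{\left(13 \right)}}{3000}.
Integral = F(11/2) - F(3) = - \frac{568 \log{\left(\frac{9}{2} \right)}}{2625} - \frac{119 \log{\left(13 \right)}}{3000} - \frac{11 \operatorname{atan}{\left(\frac{11}{4} \right)}}{500} + \frac{8 \log{\left(7 \right)}}{2625} + \frac{11 \operatorname{atan}{\left(\frac{3}{2} \right)}}{500} + \frac{119 \log{\left(\frac{137}{4} \right)}}{3000} + \frac{16 \log{\left(2 \right)}}{75} + \frac{11 \log{\left(\frac{7}{2} \right)}}{84}.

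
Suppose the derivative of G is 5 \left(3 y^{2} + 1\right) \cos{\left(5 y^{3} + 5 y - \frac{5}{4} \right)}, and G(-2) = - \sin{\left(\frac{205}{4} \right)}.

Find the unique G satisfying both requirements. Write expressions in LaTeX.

G(y) = \sin{\left(5 y^{3} + 5 y - \frac{5}{4} \right)}

The substitution u = 5 y^{3} + 5 y - \frac{5}{4} works: G'(y) is exactly (dG/du)*(du/dy) for that inner function.
A general antiderivative is \sin{\left(5 y^{3} + 5 y - \frac{5}{4} \right)} + C.
The condition gives C = - \sin{\left(\frac{205}{4} \right)} - (- \sin{\left(\frac{205}{4} \right)}) = 0.
So G(y) = \sin{\left(5 y^{3} + 5 y - \frac{5}{4} \right)}.
Check: d/dy[\sin{\left(5 y^{3} + 5 y - \frac{5}{4} \right)}] = 15 y^{2} \cos{\left(5 y^{3} + 5 y - \frac{5}{4} \right)} + 5 \cos{\left(5 y^{3} + 5 y - \frac{5}{4} \right)}, which equals G'(y).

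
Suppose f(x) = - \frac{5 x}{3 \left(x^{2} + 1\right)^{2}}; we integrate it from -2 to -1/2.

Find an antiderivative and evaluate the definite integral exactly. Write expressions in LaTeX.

The substitution u = 3 x^{2} + 3 works: f is exactly (dF/du)*(du/dx) for that inner function.
F(x) = \frac{5}{6 x^{2} + 6} is an antiderivative of f.
Check: d/dx[\frac{5}{6 x^{2} + 6}] = - \frac{5 x}{3 x^{4} + 6 x^{2} + 3}, which equals f(x).
F(-1/2) = \frac{2}{3}; F(-2) = \frac{1}{6}.
Integral = F(-1/2) - F(-2) = \frac{1}{2}.

Antiderivative: F(x) = \frac{5}{6 x^{2} + 6}; value = \frac{1}{2}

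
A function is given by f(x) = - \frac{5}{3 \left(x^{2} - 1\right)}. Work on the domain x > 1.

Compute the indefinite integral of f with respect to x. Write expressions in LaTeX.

F(x) = - \frac{5 \log{\left(x - 1 \right)}}{6} + \frac{5 \log{\left(x + 1 \right)}}{6} + C

Factor the denominator (3 \left(x - 1\right) \left(x + 1\right)) and decompose: f = \frac{5}{6 \left(x + 1\right)} - \frac{5}{6 \left(x - 1\right)}; each piece integrates to a log, atan, or power term.
Check: d/dx[- \frac{5 \log{\left(x - 1 \right)}}{6} + \frac{5 \log{\left(x + 1 \right)}}{6}] = - \frac{5}{3 x^{2} - 3}, which equals f(x).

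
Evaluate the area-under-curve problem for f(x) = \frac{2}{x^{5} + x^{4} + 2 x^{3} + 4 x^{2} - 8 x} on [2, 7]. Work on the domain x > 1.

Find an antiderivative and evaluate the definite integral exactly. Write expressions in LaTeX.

The denominator factors as x \left(x - 1\right) \left(x + 2\right) \left(x^{2} + 4\right); partial fractions split f into directly integrable pieces: \frac{3 x - 2}{40 \left(x^{2} + 4\right)} + \frac{1}{24 \left(x + 2\right)} + \frac{2}{15 \left(x - 1\right)} - \frac{1}{4 x}.
F(x) = - \frac{\log{\left(x \right)}}{4} + \frac{2 \log{\left(x - 1 \right)}}{15} + \frac{\log{\left(x + 2 \right)}}{24} + \frac{3 \log{\left(x^{2} + 4 \right)}}{80} - \frac{\operatorname{atan}{\left(\frac{x}{2} \right)}}{40} is an antiderivative of f.
Check: d/dx[- \frac{\log{\left(x \right)}}{4} + \frac{2 \log{\left(x - 1 \right)}}{15} + \frac{\log{\left(x + 2 \right)}}{24} + \frac{3 \log{\left(x^{2} + 4 \right)}}{80} - \frac{\operatorname{atan}{\left(\frac{x}{2} \right)}}{40}] = \frac{2}{x^{5} + x^{4} + 2 x^{3} + 4 x^{2} - 8 x} = f(x).
F(7) = - \frac{\log{\left(7 \right)}}{4} - \frac{\operatorname{atan}{\left(\frac{7}{2} \right)}}{40} + \frac{\log{\left(9 \right)}}{24} + \frac{3 \log{\left(53 \right)}}{80} + \frac{2 \log{\left(6 \right)}}{15}; F(2) = - \frac{\log{\left(2 \right)}}{4} - \frac{\pi}{160} + \frac{\log{\left(4 \right)}}{24} + \frac{3 \log{\left(8 \right)}}{80}.
Integral = F(7) - F(2) = - \frac{\log{\left(7 \right)}}{4} - \frac{3 \log{\left(8 \right)}}{80} - \frac{\log{\left(4 \right)}}{24} - \frac{\operatorname{atan}{\left(\frac{7}{2} \right)}}{40} + \frac{\pi}{160} + \frac{\log{\left(9 \right)}}{24} + \frac{3 \log{\left(53 \right)}}{80} + \frac{\log{\left(2 \right)}}{4} + \frac{2 \log{\left(6 \right)}}{15}.

Antiderivative: F(x) = - \frac{\log{\left(x \right)}}{4} + \frac{2 \log{\left(x - 1 \right)}}{15} + \frac{\log{\left(x + 2 \right)}}{24} + \frac{3 \log{\left(x^{2} + 4 \right)}}{80} - \frac{\operatorname{atan}{\left(\frac{x}{2} \right)}}{40}; value = - \frac{\log{\left(7 \right)}}{4} - \frac{3 \log{\left(8 \right)}}{80} - \frac{\log{\left(4 \right)}}{24} - \frac{\operatorname{atan}{\left(\frac{7}{2} \right)}}{40} + \frac{\pi}{160} + \frac{\log{\left(9 \right)}}{24} + \frac{3 \log{\left(53 \right)}}{80} + \frac{\log{\left(2 \right)}}{4} + \frac{2 \log{\left(6 \right)}}{15}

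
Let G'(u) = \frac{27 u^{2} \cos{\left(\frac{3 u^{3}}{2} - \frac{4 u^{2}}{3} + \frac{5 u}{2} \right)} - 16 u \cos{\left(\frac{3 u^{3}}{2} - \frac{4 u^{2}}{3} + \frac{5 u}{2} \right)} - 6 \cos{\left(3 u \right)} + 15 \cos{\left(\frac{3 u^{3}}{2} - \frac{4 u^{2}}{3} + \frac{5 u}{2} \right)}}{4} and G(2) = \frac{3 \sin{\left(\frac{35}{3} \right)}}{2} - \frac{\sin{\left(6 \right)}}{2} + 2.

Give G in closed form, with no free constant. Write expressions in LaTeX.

G(u) = \frac{- \sin{\left(3 u \right)} + 3 \sin{\left(\frac{3 u^{3}}{2} - \frac{4 u^{2}}{3} + \frac{5 u}{2} \right)} + 4}{2}

Recover the given G'(u) by differentiating a candidate G(u); any mismatch rules it out.
A general antiderivative is - \frac{\sin{\left(3 u \right)}}{2} + \frac{3 \sin{\left(\frac{3 u^{3}}{2} - \frac{4 u^{2}}{3} + \frac{5 u}{2} \right)}}{2} + C.
The condition gives C = \frac{3 \sin{\left(\frac{35}{3} \right)}}{2} - \frac{\sin{\left(6 \right)}}{2} + 2 - (\frac{3 \sin{\left(\frac{35}{3} \right)}}{2} - \frac{\sin{\left(6 \right)}}{2}) = 2.
So G(u) = \frac{- \sin{\left(3 u \right)} + 3 \sin{\left(\frac{3 u^{3}}{2} - \frac{4 u^{2}}{3} + \frac{5 u}{2} \right)} + 4}{2}.
Check: d/du[\frac{- \sin{\left(3 u \right)} + 3 \sin{\left(\frac{3 u^{3}}{2} - \frac{4 u^{2}}{3} + \frac{5 u}{2} \right)} + 4}{2}] = \frac{27 u^{2} \cos{\left(\frac{3 u^{3}}{2} - \frac{4 u^{2}}{3} + \frac{5 u}{2} \right)}}{4} - 4 u \cos{\left(\frac{3 u^{3}}{2} - \frac{4 u^{2}}{3} + \frac{5 u}{2} \right)} - \frac{3 \cos{\left(3 u \right)}}{2} + \frac{15 \cos{\left(\frac{3 u^{3}}{2} - \frac{4 u^{2}}{3} + \frac{5 u}{2} \right)}}{4}, which equals G'(u).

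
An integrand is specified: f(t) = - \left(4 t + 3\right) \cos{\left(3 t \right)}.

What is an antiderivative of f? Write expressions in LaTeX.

An antiderivative F(t) passes only if d/dt[F] lands on f(t) exactly.
Check: d/dt[- \frac{4 t \sin{\left(3 t \right)}}{3} - \sin{\left(3 t \right)} - \frac{4 \cos{\left(3 t \right)}}{9}] = - 4 t \cos{\left(3 t \right)} - 3 \cos{\left(3 t \right)}, which equals f(t).

An antiderivative is F(t) = - \frac{4 t \sin{\left(3 t \right)}}{3} - \sin{\left(3 t \right)} - \frac{4 \cos{\left(3 t \right)}}{9}.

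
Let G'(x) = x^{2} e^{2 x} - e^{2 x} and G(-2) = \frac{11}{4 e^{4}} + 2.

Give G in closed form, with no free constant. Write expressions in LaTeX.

G(x) = \frac{\left(2 x^{2} - 2 x - 1\right) e^{2 x}}{4} + 2

Recognize the product-rule pattern: G'(x) = u'v + uv' with u = \frac{x^{2}}{2} - \frac{x}{2} - \frac{1}{4}, v = e^{2 x}, so integration by parts undoes it.
A general antiderivative is \frac{\left(2 x^{2} - 2 x - 1\right) e^{2 x}}{4} + C.
The condition gives C = \frac{11}{4 e^{4}} + 2 - (\frac{11}{4 e^{4}}) = 2.
So G(x) = \frac{\left(2 x^{2} - 2 x - 1\right) e^{2 x}}{4} + 2.
Check: d/dx[\frac{\left(2 x^{2} - 2 x - 1\right) e^{2 x}}{4} + 2] = x^{2} e^{2 x} - e^{2 x} = G'(x).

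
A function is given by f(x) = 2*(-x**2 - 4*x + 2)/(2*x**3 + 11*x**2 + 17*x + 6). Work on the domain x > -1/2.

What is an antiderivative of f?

An antiderivative is F(x) = log(x + 1/2) - 4*log(x + 2) + 2*log(x + 3).

The denominator factors as (x + 2)*(x + 3)*(2*x + 1); partial fractions split f into directly integrable pieces: 2/(2*x + 1) + 2/(x + 3) - 4/(x + 2).
Check: d/dx[log(x + 1/2) - 4*log(x + 2) + 2*log(x + 3)] = (-2*x**2 - 8*x + 4)/(2*x**3 + 11*x**2 + 17*x + 6), which equals f(x).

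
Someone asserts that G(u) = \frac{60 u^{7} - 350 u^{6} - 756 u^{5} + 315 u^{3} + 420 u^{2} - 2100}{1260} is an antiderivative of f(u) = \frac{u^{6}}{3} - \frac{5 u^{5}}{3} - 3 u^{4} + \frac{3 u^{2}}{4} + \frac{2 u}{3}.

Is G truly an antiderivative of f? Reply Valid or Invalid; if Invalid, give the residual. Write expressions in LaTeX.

d/du[G] = \frac{u^{6}}{3} - \frac{5 u^{5}}{3} - 3 u^{4} + \frac{3 u^{2}}{4} + \frac{2 u}{3}
This equals f(u) exactly, so the claim holds.

Valid - the claim checks out under differentiation.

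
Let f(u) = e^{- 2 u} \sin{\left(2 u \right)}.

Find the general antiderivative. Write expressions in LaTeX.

Any candidate F(u) must reproduce f(u) exactly when differentiated.
Check: d/du[- \frac{e^{- 2 u} \sin{\left(2 u \right)}}{4} - \frac{e^{- 2 u} \cos{\left(2 u \right)}}{4}] = e^{- 2 u} \sin{\left(2 u \right)} = f(u).

F(u) = - \frac{e^{- 2 u} \sin{\left(2 u \right)}}{4} - \frac{e^{- 2 u} \cos{\left(2 u \right)}}{4} + C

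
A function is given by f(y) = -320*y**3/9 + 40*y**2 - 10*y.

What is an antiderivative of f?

An antiderivative is F(y) = -80*y**4/9 + 40*y**3/3 - 5*y**2.

f matches the chain-rule pattern g'(h)*h' with inner function h(y) = 4*y**2/3 - y; substituting u = h(y) collapses the integral.
Check: d/dy[-80*y**4/9 + 40*y**3/3 - 5*y**2] = -320*y**3/9 + 40*y**2 - 10*y = f(y).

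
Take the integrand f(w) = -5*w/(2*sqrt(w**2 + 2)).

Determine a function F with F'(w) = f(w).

An antiderivative is F(w) = -5*sqrt(w**2 + 2)/2.

f matches the chain-rule pattern g'(h)*h' with inner function h(w) = w**2 + 2; substituting u = h(w) collapses the integral.
Check: d/dw[-5*sqrt(w**2 + 2)/2] = -5*w/(2*sqrt(w**2 + 2)) = f(w).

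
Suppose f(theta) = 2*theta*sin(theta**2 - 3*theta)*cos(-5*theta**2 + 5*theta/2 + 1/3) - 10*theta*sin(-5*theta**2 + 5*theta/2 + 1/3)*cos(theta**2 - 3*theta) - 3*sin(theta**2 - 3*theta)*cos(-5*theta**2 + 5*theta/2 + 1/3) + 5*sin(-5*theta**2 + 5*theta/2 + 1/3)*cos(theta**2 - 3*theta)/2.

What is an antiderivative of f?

An antiderivative is F(theta) = -cos(theta**2 - 3*theta)*cos(-5*theta**2 + 5*theta/2 + 1/3).

Recognize the product-rule pattern: f = u'v + uv' with u = -cos(theta**2 - 3*theta), v = cos(-5*theta**2 + 5*theta/2 + 1/3), so integration by parts undoes it.
Check: d/dtheta[-cos(theta**2 - 3*theta)*cos(-5*theta**2 + 5*theta/2 + 1/3)] = 2*theta*sin(theta**2 - 3*theta)*cos(-5*theta**2 + 5*theta/2 + 1/3) - 10*theta*sin(-5*theta**2 + 5*theta/2 + 1/3)*cos(theta**2 - 3*theta) - 3*sin(theta**2 - 3*theta)*cos(-5*theta**2 + 5*theta/2 + 1/3) + 5*sin(-5*theta**2 + 5*theta/2 + 1/3)*cos(theta**2 - 3*theta)/2 = f(theta).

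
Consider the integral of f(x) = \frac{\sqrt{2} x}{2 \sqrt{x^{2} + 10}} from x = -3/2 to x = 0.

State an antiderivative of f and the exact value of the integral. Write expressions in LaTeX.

f matches the chain-rule pattern g'(h)*h' with inner function h(x) = \frac{x^{2}}{2} + 5; substituting u = h(x) collapses the integral.
F(x) = \frac{\sqrt{2} \sqrt{x^{2} + 10}}{2} is an antiderivative of f.
Check: d/dx[\frac{\sqrt{2} \sqrt{x^{2} + 10}}{2}] = \frac{\sqrt{2} x}{2 \sqrt{x^{2} + 10}} = f(x).
F(0) = \sqrt{5}; F(-3/2) = \frac{7 \sqrt{2}}{4}.
Integral = F(0) - F(-3/2) = - \frac{7 \sqrt{2}}{4} + \sqrt{5}.

Antiderivative: F(x) = \frac{\sqrt{2} \sqrt{x^{2} + 10}}{2}; value = - \frac{7 \sqrt{2}}{4} + \sqrt{5}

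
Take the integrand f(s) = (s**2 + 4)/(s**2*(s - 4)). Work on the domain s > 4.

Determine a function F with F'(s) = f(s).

An antiderivative is F(s) = -log(s)/4 + 5*log(s - 4)/4 + 1/s.

The denominator factors as s**2*(s - 4); partial fractions split f into directly integrable pieces: 5/(4*(s - 4)) - 1/(4*s) - 1/s**2.
Check: d/ds[-log(s)/4 + 5*log(s - 4)/4 + 1/s] = (s**2 + 4)/(s**3 - 4*s**2), which equals f(s).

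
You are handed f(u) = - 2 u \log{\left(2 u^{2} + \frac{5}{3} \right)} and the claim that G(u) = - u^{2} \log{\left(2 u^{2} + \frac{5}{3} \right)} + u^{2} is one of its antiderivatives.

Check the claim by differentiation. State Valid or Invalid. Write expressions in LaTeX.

d/du[G] = \frac{- 12 u^{3} \log{\left(2 u^{2} + \frac{5}{3} \right)} - 10 u \log{\left(2 u^{2} + \frac{5}{3} \right)} + 10 u}{6 u^{2} + 5}
d/du[G] - f(u) = \frac{10 u}{6 u^{2} + 5} != 0.

Invalid: d/du[G] - f = \frac{10 u}{6 u^{2} + 5}, which is not 0.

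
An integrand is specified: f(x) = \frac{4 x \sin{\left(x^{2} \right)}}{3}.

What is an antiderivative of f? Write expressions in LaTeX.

Whatever form F(x) takes, F'(x) = f(x) is non-negotiable.
Check: d/dx[- \frac{2 \cos{\left(x^{2} \right)}}{3}] = \frac{4 x \sin{\left(x^{2} \right)}}{3} = f(x).

An antiderivative is F(x) = - \frac{2 \cos{\left(x^{2} \right)}}{3}.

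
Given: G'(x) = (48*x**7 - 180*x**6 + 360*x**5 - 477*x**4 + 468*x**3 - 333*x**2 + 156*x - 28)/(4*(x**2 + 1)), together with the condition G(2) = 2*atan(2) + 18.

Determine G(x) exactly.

Any candidate G(x) must reproduce the stated G'(x) exactly.
A general antiderivative is -2*(-x**2 + 3*x/2 - 1)**3 + 2*atan(x) + C.
The condition gives C = 2*atan(2) + 18 - (2*atan(2) + 16) = 2.
So G(x) = -2*(-x**2 + 3*x/2 - 1)**3 + 2*atan(x) + 2.
Check: d/dx[-2*(-x**2 + 3*x/2 - 1)**3 + 2*atan(x) + 2] = (48*x**7 - 180*x**6 + 360*x**5 - 477*x**4 + 468*x**3 - 333*x**2 + 156*x - 28)/(4*x**2 + 4), which equals G'(x).

G(x) = -2*(-x**2 + 3*x/2 - 1)**3 + 2*atan(x) + 2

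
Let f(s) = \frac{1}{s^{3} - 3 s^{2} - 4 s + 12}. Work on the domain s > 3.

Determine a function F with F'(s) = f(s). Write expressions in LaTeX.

The denominator factors as \left(s - 3\right) \left(s - 2\right) \left(s + 2\right); partial fractions split f into directly integrable pieces: \frac{1}{20 \left(s + 2\right)} - \frac{1}{4 \left(s - 2\right)} + \frac{1}{5 \left(s - 3\right)}.
Check: d/ds[\frac{\log{\left(s - 3 \right)}}{5} - \frac{\log{\left(s - 2 \right)}}{4} + \frac{\log{\left(s + 2 \right)}}{20}] = \frac{1}{s^{3} - 3 s^{2} - 4 s + 12} = f(s).

An antiderivative is F(s) = \frac{\log{\left(s - 3 \right)}}{5} - \frac{\log{\left(s - 2 \right)}}{4} + \frac{\log{\left(s + 2 \right)}}{20}.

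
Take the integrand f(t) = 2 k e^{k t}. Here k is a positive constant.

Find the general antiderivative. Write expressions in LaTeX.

F(t) = 2 e^{k t} + C

A candidate is checked by its d/dt: the result must match f(t).
Check: d/dt[2 e^{k t}] = 2 k e^{k t} = f(t).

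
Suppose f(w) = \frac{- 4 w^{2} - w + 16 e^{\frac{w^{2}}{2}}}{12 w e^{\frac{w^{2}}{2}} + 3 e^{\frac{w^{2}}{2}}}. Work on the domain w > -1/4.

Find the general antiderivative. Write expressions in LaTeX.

Whatever form F(w) takes, F'(w) = f(w) is non-negotiable.
Check: d/dw[\frac{\left(4 e^{\frac{w^{2}}{2}} \log{\left(2 w + \frac{1}{2} \right)} + 1\right) e^{- \frac{w^{2}}{2}}}{3}] = \frac{- 4 w^{2} - w + 16 e^{\frac{w^{2}}{2}}}{12 w e^{\frac{w^{2}}{2}} + 3 e^{\frac{w^{2}}{2}}} = f(w).

F(w) = \frac{\left(4 e^{\frac{w^{2}}{2}} \log{\left(2 w + \frac{1}{2} \right)} + 1\right) e^{- \frac{w^{2}}{2}}}{3} + C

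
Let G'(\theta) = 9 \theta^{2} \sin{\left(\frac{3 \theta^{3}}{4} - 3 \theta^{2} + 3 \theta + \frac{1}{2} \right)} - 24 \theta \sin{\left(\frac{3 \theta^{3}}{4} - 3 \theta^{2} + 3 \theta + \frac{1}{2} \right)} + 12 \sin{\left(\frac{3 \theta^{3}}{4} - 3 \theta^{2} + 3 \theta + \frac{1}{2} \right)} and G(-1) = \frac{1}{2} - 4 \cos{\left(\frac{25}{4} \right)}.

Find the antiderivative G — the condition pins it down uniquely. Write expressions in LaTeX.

G'(\theta) matches the chain-rule pattern g'(h)*h' with inner function h(\theta) = \frac{3 \theta^{3}}{4} - 3 \theta^{2} + 3 \theta + \frac{1}{2}; substituting u = h(\theta) collapses the integral.
A general antiderivative is - 4 \cos{\left(\frac{3 \theta^{3}}{4} - 3 \theta^{2} + 3 \theta + \frac{1}{2} \right)} + C.
The condition gives C = \frac{1}{2} - 4 \cos{\left(\frac{25}{4} \right)} - (- 4 \cos{\left(\frac{25}{4} \right)}) = \frac{1}{2}.
So G(\theta) = \frac{1}{2} - 4 \cos{\left(\frac{3 \theta^{3}}{4} - 3 \theta^{2} + 3 \theta + \frac{1}{2} \right)}.
Check: d/d\theta[\frac{1}{2} - 4 \cos{\left(\frac{3 \theta^{3}}{4} - 3 \theta^{2} + 3 \theta + \frac{1}{2} \right)}] = 9 \theta^{2} \sin{\left(\frac{3 \theta^{3}}{4} - 3 \theta^{2} + 3 \theta + \frac{1}{2} \right)} - 24 \theta \sin{\left(\frac{3 \theta^{3}}{4} - 3 \theta^{2} + 3 \theta + \frac{1}{2} \right)} + 12 \sin{\left(\frac{3 \theta^{3}}{4} - 3 \theta^{2} + 3 \theta + \frac{1}{2} \right)} = G'(\theta).

G(\theta) = \frac{1}{2} - 4 \cos{\left(\frac{3 \theta^{3}}{4} - 3 \theta^{2} + 3 \theta + \frac{1}{2} \right)}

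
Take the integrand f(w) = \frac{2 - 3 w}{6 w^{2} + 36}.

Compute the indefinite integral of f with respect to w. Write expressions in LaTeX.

F(w) = \frac{- 9 \log{\left(w^{2} + 6 \right)} + 2 \sqrt{6} \operatorname{atan}{\left(\frac{\sqrt{6} w}{6} \right)}}{36} + C

An antiderivative F(w) passes only if d/dw[F] lands on f(w) exactly.
Check: d/dw[\frac{- 9 \log{\left(w^{2} + 6 \right)} + 2 \sqrt{6} \operatorname{atan}{\left(\frac{\sqrt{6} w}{6} \right)}}{36}] = \frac{2 - 3 w}{6 w^{2} + 36} = f(w).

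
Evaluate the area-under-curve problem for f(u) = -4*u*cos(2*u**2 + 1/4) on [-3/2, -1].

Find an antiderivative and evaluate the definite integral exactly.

f matches the chain-rule pattern g'(h)*h' with inner function h(u) = 2*u**2 + 1/4; substituting w = h(u) collapses the integral.
F(u) = -sin(2*u**2 + 1/4) is an antiderivative of f.
Check: d/du[-sin(2*u**2 + 1/4)] = -4*u*cos(2*u**2 + 1/4) = f(u).
F(-1) = -sin(9/4); F(-3/2) = -sin(19/4).
Integral = F(-1) - F(-3/2) = sin(19/4) - sin(9/4).

Antiderivative: F(u) = -sin(2*u**2 + 1/4); value = sin(19/4) - sin(9/4)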